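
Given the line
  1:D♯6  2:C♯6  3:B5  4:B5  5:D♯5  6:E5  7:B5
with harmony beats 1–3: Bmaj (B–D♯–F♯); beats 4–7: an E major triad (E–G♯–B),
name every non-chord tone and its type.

C♯6 (beat 2) — passing tone; D♯5 (beat 5) — appoggiatura.

The harmony at that moment is B major triad (B, D♯, F♯); C♯6 is not a chord tone.
It is approached by step down from D♯6 and left by step down to B5.
Step in, step out in the same direction — a passing tone.
The harmony at that moment is E major triad (E, G♯, B); D♯5 is not a chord tone.
It is approached by leap down from B5 and left by step up to E5.
Leap in, step out — an appoggiatura.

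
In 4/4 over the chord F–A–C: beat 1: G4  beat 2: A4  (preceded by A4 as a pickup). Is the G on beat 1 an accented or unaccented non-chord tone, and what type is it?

Accented neighbor tone.

The harmony at that moment is F major triad (F, A, C); G4 is not a chord tone.
It is approached by step down from A4 and left by step up to A4.
Step away and step back to the same note — a neighbor tone (lower neighbor).
It falls on the downbeat, so it is accented.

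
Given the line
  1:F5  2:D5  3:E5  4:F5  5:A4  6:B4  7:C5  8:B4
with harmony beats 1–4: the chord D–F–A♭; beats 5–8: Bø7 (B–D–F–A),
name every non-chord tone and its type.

E5 (beat 3) — passing tone; C5 (beat 7) — neighbor tone.

The harmony at that moment is D diminished triad (D, F, A♭); E5 is not a chord tone.
It is approached by step up from D5 and left by step up to F5.
Step in, step out in the same direction — a passing tone.
The harmony at that moment is B half-diminished seventh chord (B, D, F, A); C5 is not a chord tone.
It is approached by step up from B4 and left by step down to B4.
Step away and step back to the same note — a neighbor tone (upper neighbor).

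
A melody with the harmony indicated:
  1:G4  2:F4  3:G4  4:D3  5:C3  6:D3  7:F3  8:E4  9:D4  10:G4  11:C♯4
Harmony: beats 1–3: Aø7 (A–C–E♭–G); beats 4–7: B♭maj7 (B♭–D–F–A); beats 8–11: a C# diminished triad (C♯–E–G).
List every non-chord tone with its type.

F4 (beat 2) — neighbor tone; C3 (beat 5) — neighbor tone; D4 (beat 9) — escape tone.

The harmony at that moment is A half-diminished seventh chord (A, C, E♭, G); F4 is not a chord tone.
It is approached by step down from G4 and left by step up to G4.
Step away and step back to the same note — a neighbor tone (lower neighbor).
The harmony at that moment is B♭ major seventh chord (B♭, D, F, A); C3 is not a chord tone.
It is approached by step down from D3 and left by step up to D3.
Step away and step back to the same note — a neighbor tone (lower neighbor).
The harmony at that moment is C♯ diminished triad (C♯, E, G); D4 is not a chord tone.
It is approached by step down from E4 and left by leap up to G4.
Step in, leap out — an escape tone.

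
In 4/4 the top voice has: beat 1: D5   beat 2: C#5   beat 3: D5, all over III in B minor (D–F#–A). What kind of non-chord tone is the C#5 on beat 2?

The harmony at that moment is D major triad (D, F#, A); C#5 is not a chord tone.
It is approached by step down from D5 and left by step up to D5.
Step away and step back to the same note — a neighbor tone (lower neighbor).

Lower neighbor tone.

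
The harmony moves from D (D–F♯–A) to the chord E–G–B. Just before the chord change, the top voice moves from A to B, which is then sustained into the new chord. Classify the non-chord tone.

The harmony at that moment is D major triad (D, F♯, A); B is not a chord tone.
It is approached by step up from A and then sustained as the same pitch into the next harmony.
Arriving early and becoming a chord tone when the harmony changes — an anticipation.

B is an anticipation.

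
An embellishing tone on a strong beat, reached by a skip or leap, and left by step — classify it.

Approach: by leap. Departure: by step. Metric position: strong.
Leap in, step out, in a metrically strong position — an appoggiatura. (It is the mirror image of the escape tone, which steps in and leaps out from a weak position.)

Appoggiatura.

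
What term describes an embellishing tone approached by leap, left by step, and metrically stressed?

Appoggiatura.

Approach: by leap. Departure: by step. Metric position: strong.
Leap in, step out, in a metrically strong position — an appoggiatura. (It is the mirror image of the escape tone, which steps in and leaps out from a weak position.)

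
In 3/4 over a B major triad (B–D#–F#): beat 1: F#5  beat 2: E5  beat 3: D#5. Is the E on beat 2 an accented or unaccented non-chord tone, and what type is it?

The harmony at that moment is B major triad (B, D#, F#); E5 is not a chord tone.
It is approached by step down from F#5 and left by step down to D#5.
Step in, step out in the same direction — a passing tone.
It falls on a weak beat, so it is unaccented.

Unaccented passing tone.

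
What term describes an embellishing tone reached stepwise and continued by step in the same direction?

Passing tone.

Approach: by step. Departure: by step, continuing in the same direction.
Stepwise on both sides with no change of direction means the note fills in the space between two different chord tones — a passing tone. (Had it turned back to its starting note it would be a neighbor tone instead.)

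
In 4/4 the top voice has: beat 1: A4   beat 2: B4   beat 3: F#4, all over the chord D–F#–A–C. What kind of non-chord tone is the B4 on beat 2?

The harmony at that moment is D dominant seventh chord (D, F#, A, C); B4 is not a chord tone.
It is approached by step up from A4 and left by leap down to F#4.
Step in, leap out, on a weak beat — an escape tone.

Escape tone.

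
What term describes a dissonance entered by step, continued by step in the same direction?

Approach: by step. Departure: by step, continuing in the same direction.
Stepwise on both sides with no change of direction means the note fills in the space between two different chord tones — a passing tone. (Had it turned back to its starting note it would be a neighbor tone instead.)

Passing tone.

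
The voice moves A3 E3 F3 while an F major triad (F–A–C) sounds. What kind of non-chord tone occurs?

E3 is an appoggiatura.

The harmony at that moment is F major triad (F, A, C); E3 is not a chord tone.
It is approached by leap down from A3 and left by step up to F3.
Leap in, step out — an appoggiatura.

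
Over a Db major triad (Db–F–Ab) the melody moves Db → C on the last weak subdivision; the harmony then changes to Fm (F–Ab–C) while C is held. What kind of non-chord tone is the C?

The harmony at that moment is Db major triad (Db, F, Ab); C is not a chord tone.
It is approached by step down from Db and then sustained as the same pitch into the next harmony.
Arriving early and becoming a chord tone when the harmony changes — an anticipation.

C is an anticipation.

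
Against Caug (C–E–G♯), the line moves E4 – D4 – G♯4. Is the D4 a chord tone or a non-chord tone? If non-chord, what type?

Non-chord tone — an escape tone.

The harmony at that moment is C augmented triad (C, E, G♯); D4 is not a chord tone.
It is approached by step down from E4 and left by leap up to G♯4.
Step in, leap out — an escape tone.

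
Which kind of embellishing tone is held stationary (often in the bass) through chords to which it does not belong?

Pedal tone.

Approach: none. Departure: none — a single pitch is sustained while the chords change around it, passing through harmonies that do not contain it.
No melodic motion at all; the dissonance is created entirely by the moving harmonies against the stationary note — a pedal tone (pedal point).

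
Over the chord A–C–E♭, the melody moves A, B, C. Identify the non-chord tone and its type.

B is a passing tone.

The harmony at that moment is A diminished triad (A, C, E♭); B is not a chord tone.
It is approached by step up from A and left by step up to C.
Step in, step out in the same direction — a passing tone.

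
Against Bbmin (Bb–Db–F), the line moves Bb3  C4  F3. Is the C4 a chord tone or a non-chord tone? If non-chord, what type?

The harmony at that moment is Bb minor triad (Bb, Db, F); C4 is not a chord tone.
It is approached by step up from Bb3 and left by leap down to F3.
Step in, leap out — an escape tone.

Non-chord tone — an escape tone.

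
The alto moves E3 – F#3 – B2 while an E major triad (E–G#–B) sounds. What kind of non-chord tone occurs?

The harmony at that moment is E major triad (E, G#, B); F#3 is not a chord tone.
It is approached by step up from E3 and left by leap down to B2.
Step in, leap out — an escape tone.

F#3 is an escape tone.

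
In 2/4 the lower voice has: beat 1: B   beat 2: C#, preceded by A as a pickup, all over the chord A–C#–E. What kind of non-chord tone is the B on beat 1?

The harmony at that moment is A major triad (A, C#, E); B is not a chord tone.
It is approached by step up from A and left by step up to C#.
Step in, step out in the same direction — a passing tone.

Passing tone.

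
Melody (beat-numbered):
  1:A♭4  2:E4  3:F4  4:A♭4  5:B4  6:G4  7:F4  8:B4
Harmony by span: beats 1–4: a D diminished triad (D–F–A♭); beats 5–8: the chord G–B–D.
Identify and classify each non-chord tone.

E4 (beat 2) — appoggiatura; F4 (beat 7) — escape tone.

The harmony at that moment is D diminished triad (D, F, A♭); E4 is not a chord tone.
It is approached by leap down from A♭4 and left by step up to F4.
Leap in, step out — an appoggiatura.
The harmony at that moment is G major triad (G, B, D); F4 is not a chord tone.
It is approached by step down from G4 and left by leap up to B4.
Step in, leap out — an escape tone.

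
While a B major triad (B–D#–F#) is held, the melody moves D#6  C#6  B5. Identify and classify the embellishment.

C#6 is a passing tone.

The harmony at that moment is B major triad (B, D#, F#); C#6 is not a chord tone.
It is approached by step down from D#6 and left by step down to B5.
Step in, step out in the same direction — a passing tone.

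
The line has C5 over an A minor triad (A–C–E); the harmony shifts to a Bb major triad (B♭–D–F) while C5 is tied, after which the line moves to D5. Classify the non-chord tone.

The harmony at that moment is B♭ major triad (B♭, D, F); C5 is not a chord tone.
It is held over (the same pitch as the preceding C5) and left by step up to D5.
Held over from the previous chord and resolving up by step — a retardation.

C5 is a retardation.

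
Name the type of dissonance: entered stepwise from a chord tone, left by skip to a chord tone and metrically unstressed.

Escape tone.

Approach: by step. Departure: by leap. Metric position: weak.
Step in, leap out, from a weak position — an escape tone (échappée). (It is the mirror image of the appoggiatura, which leaps in and steps out on a strong beat.)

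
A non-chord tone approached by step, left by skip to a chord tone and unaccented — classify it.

Approach: by step. Departure: by leap. Metric position: weak.
Step in, leap out, from a weak position — an escape tone (échappée). (It is the mirror image of the appoggiatura, which leaps in and steps out on a strong beat.)

Escape tone.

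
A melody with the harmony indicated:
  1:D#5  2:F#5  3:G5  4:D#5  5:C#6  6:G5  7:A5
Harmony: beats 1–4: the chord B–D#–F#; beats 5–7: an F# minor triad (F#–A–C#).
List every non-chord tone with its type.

The harmony at that moment is B major triad (B, D#, F#); G5 is not a chord tone.
It is approached by step up from F#5 and left by leap down to D#5.
Step in, leap out — an escape tone.
The harmony at that moment is F# minor triad (F#, A, C#); G5 is not a chord tone.
It is approached by leap down from C#6 and left by step up to A5.
Leap in, step out — an appoggiatura.

G5 (beat 3) — escape tone; G5 (beat 6) — appoggiatura.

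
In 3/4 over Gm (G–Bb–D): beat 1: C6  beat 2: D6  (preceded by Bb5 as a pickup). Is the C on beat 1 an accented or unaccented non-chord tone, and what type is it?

Accented passing tone.

The harmony at that moment is G minor triad (G, Bb, D); C6 is not a chord tone.
It is approached by step up from Bb5 and left by step up to D6.
Step in, step out in the same direction — a passing tone.
It falls on the downbeat, so it is accented.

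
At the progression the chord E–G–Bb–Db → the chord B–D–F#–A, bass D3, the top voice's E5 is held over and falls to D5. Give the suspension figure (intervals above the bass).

9–8 suspension.

At the second chord the bass is D3. The suspended E5 lies a ninth above the bass; after resolving down by step to D5, the interval above the bass becomes an octave.
Suspension figures are named by those two intervals: 9–8.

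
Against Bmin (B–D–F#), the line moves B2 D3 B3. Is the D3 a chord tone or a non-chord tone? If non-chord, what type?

Chord tone (the third of B minor triad).

B minor triad contains B, D, F#; D is the third, so it is a chord tone.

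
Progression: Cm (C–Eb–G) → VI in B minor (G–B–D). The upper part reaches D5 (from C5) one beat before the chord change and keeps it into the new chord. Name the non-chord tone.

D5 is an anticipation.

The harmony at that moment is C minor triad (C, Eb, G); D5 is not a chord tone.
It is approached by step up from C5 and then sustained as the same pitch into the next harmony.
Arriving early and becoming a chord tone when the harmony changes — an anticipation.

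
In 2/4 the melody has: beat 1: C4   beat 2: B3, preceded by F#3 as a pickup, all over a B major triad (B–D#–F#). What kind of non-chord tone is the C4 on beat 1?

The harmony at that moment is B major triad (B, D#, F#); C4 is not a chord tone.
It is approached by leap up from F#3 and left by step down to B3.
Leap in, step out, metrically accented — an appoggiatura.

Appoggiatura.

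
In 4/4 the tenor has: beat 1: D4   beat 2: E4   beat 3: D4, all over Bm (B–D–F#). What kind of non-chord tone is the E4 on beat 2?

Upper neighbor tone.

The harmony at that moment is B minor triad (B, D, F#); E4 is not a chord tone.
It is approached by step up from D4 and left by step down to D4.
Step away and step back to the same note — a neighbor tone (upper neighbor).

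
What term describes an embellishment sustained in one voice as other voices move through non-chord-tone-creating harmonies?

Approach: none. Departure: none — a single pitch is sustained while the chords change around it, passing through harmonies that do not contain it.
No melodic motion at all; the dissonance is created entirely by the moving harmonies against the stationary note — a pedal tone (pedal point).

Pedal tone.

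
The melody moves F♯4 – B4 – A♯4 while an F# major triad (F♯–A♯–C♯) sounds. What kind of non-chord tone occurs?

The harmony at that moment is F♯ major triad (F♯, A♯, C♯); B4 is not a chord tone.
It is approached by leap up from F♯4 and left by step down to A♯4.
Leap in, step out — an appoggiatura.

B4 is an appoggiatura.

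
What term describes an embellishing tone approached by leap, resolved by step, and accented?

Approach: by leap. Departure: by step. Metric position: strong.
Leap in, step out, in a metrically strong position — an appoggiatura. (It is the mirror image of the escape tone, which steps in and leaps out from a weak position.)

Appoggiatura.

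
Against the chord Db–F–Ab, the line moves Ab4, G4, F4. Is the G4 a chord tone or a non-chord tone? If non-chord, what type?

The harmony at that moment is Db major triad (Db, F, Ab); G4 is not a chord tone.
It is approached by step down from Ab4 and left by step down to F4.
Step in, step out in the same direction — a passing tone.

Non-chord tone — a passing tone.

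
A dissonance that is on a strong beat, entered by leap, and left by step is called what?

Approach: by leap. Departure: by step. Metric position: strong.
Leap in, step out, in a metrically strong position — an appoggiatura. (It is the mirror image of the escape tone, which steps in and leaps out from a weak position.)

Appoggiatura.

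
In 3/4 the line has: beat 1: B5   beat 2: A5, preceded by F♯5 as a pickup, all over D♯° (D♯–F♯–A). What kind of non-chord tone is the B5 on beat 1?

The harmony at that moment is D♯ diminished triad (D♯, F♯, A); B5 is not a chord tone.
It is approached by leap up from F♯5 and left by step down to A5.
Leap in, step out, metrically accented — an appoggiatura.

Appoggiatura.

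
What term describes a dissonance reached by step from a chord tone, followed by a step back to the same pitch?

Neighbor tone.

Approach: by step. Departure: by step in the opposite direction, back to the starting pitch.
Stepwise on both sides but reversing to return to the same chord tone — a neighbor tone. (Had it continued onward in the same direction it would be a passing tone instead.)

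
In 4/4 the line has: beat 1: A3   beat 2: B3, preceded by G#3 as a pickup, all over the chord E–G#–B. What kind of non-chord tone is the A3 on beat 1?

The harmony at that moment is E major triad (E, G#, B); A3 is not a chord tone.
It is approached by step up from G#3 and left by step up to B3.
Step in, step out in the same direction — a passing tone.

Passing tone.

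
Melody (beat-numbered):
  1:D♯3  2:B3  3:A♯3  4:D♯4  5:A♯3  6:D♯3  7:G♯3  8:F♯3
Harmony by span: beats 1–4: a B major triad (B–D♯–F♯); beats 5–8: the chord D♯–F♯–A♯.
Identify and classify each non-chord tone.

A♯3 (beat 3) — escape tone; G♯3 (beat 7) — appoggiatura.

The harmony at that moment is B major triad (B, D♯, F♯); A♯3 is not a chord tone.
It is approached by step down from B3 and left by leap up to D♯4.
Step in, leap out — an escape tone.
The harmony at that moment is D♯ minor triad (D♯, F♯, A♯); G♯3 is not a chord tone.
It is approached by leap up from D♯3 and left by step down to F♯3.
Leap in, step out — an appoggiatura.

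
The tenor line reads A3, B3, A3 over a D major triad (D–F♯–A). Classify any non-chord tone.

B3 is a neighbor tone.

The harmony at that moment is D major triad (D, F♯, A); B3 is not a chord tone.
It is approached by step up from A3 and left by step down to A3.
Step away and step back to the same note — a neighbor tone (upper neighbor).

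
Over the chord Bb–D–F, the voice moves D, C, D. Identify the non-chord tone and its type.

C is a neighbor tone.

The harmony at that moment is Bb major triad (Bb, D, F); C is not a chord tone.
It is approached by step down from D and left by step up to D.
Step away and step back to the same note — a neighbor tone (lower neighbor).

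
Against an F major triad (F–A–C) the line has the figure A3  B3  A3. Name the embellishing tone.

The harmony at that moment is F major triad (F, A, C); B3 is not a chord tone.
It is approached by step up from A3 and left by step down to A3.
Step away and step back to the same note — a neighbor tone (upper neighbor).

B3 is a neighbor tone.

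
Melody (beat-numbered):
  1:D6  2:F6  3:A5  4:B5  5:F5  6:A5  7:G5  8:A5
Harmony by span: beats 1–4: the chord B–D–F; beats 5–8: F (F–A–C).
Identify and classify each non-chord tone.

A5 (beat 3) — appoggiatura; G5 (beat 7) — neighbor tone.

The harmony at that moment is B diminished triad (B, D, F); A5 is not a chord tone.
It is approached by leap down from F6 and left by step up to B5.
Leap in, step out — an appoggiatura.
The harmony at that moment is F major triad (F, A, C); G5 is not a chord tone.
It is approached by step down from A5 and left by step up to A5.
Step away and step back to the same note — a neighbor tone (lower neighbor).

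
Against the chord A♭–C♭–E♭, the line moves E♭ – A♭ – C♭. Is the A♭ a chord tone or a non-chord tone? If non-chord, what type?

Ab minor triad contains A♭, C♭, E♭; A♭ is the root, so it is a chord tone.

Chord tone (the root of Ab minor triad).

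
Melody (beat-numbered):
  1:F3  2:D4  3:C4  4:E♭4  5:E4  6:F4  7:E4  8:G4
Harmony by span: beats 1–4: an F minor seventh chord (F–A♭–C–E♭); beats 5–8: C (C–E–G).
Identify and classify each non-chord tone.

The harmony at that moment is F minor seventh chord (F, A♭, C, E♭); D4 is not a chord tone.
It is approached by leap up from F3 and left by step down to C4.
Leap in, step out — an appoggiatura.
The harmony at that moment is C major triad (C, E, G); F4 is not a chord tone.
It is approached by step up from E4 and left by step down to E4.
Step away and step back to the same note — a neighbor tone (upper neighbor).

D4 (beat 2) — appoggiatura; F4 (beat 6) — neighbor tone.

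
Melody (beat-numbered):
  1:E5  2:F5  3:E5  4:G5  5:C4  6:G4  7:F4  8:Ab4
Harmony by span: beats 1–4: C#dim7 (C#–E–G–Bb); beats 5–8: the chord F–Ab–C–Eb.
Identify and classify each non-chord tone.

The harmony at that moment is C# diminished seventh chord (C#, E, G, Bb); F5 is not a chord tone.
It is approached by step up from E5 and left by step down to E5.
Step away and step back to the same note — a neighbor tone (upper neighbor).
The harmony at that moment is F minor seventh chord (F, Ab, C, Eb); G4 is not a chord tone.
It is approached by leap up from C4 and left by step down to F4.
Leap in, step out — an appoggiatura.

F5 (beat 2) — neighbor tone; G4 (beat 6) — appoggiatura.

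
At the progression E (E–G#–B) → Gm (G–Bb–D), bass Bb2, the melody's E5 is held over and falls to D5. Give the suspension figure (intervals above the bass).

4–3 suspension.

At the second chord the bass is Bb2. The suspended E5 lies a fourth above the bass; after resolving down by step to D5, the interval above the bass becomes a third.
Suspension figures are named by those two intervals: 4–3.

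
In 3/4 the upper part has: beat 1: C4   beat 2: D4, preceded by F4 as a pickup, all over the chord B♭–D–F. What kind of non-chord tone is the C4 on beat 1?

The harmony at that moment is B♭ major triad (B♭, D, F); C4 is not a chord tone.
It is approached by leap down from F4 and left by step up to D4.
Leap in, step out, metrically accented — an appoggiatura.

Appoggiatura.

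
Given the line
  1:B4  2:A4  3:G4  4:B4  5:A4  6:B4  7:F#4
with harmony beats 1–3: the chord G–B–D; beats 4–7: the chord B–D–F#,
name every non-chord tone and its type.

A4 (beat 2) — passing tone; A4 (beat 5) — neighbor tone.

The harmony at that moment is G major triad (G, B, D); A4 is not a chord tone.
It is approached by step down from B4 and left by step down to G4.
Step in, step out in the same direction — a passing tone.
The harmony at that moment is B minor triad (B, D, F#); A4 is not a chord tone.
It is approached by step down from B4 and left by step up to B4.
Step away and step back to the same note — a neighbor tone (lower neighbor).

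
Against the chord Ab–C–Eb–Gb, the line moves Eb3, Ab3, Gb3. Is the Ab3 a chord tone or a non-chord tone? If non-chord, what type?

Ab dominant seventh chord contains Ab, C, Eb, Gb; Ab is the root, so it is a chord tone.

Chord tone (the root of Ab dominant seventh chord).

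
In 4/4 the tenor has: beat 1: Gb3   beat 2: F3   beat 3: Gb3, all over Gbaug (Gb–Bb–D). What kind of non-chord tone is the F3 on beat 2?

The harmony at that moment is Gb augmented triad (Gb, Bb, D); F3 is not a chord tone.
It is approached by step down from Gb3 and left by step up to Gb3.
Step away and step back to the same note — a neighbor tone (lower neighbor).

Lower neighbor tone.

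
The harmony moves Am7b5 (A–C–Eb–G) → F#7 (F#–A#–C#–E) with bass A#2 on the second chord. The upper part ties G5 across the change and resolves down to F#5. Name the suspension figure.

At the second chord the bass is A#2. The suspended G5 lies a seventh above the bass; after resolving down by step to F#5, the interval above the bass becomes a sixth.
Suspension figures are named by those two intervals: 7–6.

7–6 suspension.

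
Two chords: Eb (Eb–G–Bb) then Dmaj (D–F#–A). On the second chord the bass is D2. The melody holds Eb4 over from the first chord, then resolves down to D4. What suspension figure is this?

9–8 suspension.

At the second chord the bass is D2. The suspended Eb4 lies a ninth above the bass; after resolving down by step to D4, the interval above the bass becomes an octave.
Suspension figures are named by those two intervals: 9–8.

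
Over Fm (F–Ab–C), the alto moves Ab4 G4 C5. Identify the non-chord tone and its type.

The harmony at that moment is F minor triad (F, Ab, C); G4 is not a chord tone.
It is approached by step down from Ab4 and left by leap up to C5.
Step in, leap out — an escape tone.

G4 is an escape tone.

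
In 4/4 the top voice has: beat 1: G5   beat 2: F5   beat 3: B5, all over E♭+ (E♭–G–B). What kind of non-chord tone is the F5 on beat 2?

The harmony at that moment is E♭ augmented triad (E♭, G, B); F5 is not a chord tone.
It is approached by step down from G5 and left by leap up to B5.
Step in, leap out, on a weak beat — an escape tone.

Escape tone.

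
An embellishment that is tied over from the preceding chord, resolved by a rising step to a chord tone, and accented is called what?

Retardation.

Approach: by preparation — the pitch is first a chord tone, then held (tied or repeated) while the harmony changes under it. Departure: up by step. Metric position: strong.
A prepared dissonance that resolves upward by step — a retardation. (The same figure resolving downward would be a suspension.)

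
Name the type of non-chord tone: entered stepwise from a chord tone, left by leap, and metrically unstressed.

Approach: by step. Departure: by leap. Metric position: weak.
Step in, leap out, from a weak position — an escape tone (échappée). (It is the mirror image of the appoggiatura, which leaps in and steps out on a strong beat.)

Escape tone.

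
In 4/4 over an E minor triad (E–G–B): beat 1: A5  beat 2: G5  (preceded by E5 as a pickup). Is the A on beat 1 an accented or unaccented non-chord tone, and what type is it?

Accented appoggiatura.

The harmony at that moment is E minor triad (E, G, B); A5 is not a chord tone.
It is approached by leap up from E5 and left by step down to G5.
Leap in, step out — an appoggiatura.
It falls on the downbeat, so it is accented.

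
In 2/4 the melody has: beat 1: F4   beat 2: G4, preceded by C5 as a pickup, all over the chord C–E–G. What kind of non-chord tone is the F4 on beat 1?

Appoggiatura.

The harmony at that moment is C major triad (C, E, G); F4 is not a chord tone.
It is approached by leap down from C5 and left by step up to G4.
Leap in, step out, metrically accented — an appoggiatura.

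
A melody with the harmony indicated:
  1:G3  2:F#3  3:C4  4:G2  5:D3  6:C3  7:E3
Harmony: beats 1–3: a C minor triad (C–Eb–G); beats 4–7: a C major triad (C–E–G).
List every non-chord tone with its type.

F#3 (beat 2) — escape tone; D3 (beat 5) — appoggiatura.

The harmony at that moment is C minor triad (C, Eb, G); F#3 is not a chord tone.
It is approached by step down from G3 and left by leap up to C4.
Step in, leap out — an escape tone.
The harmony at that moment is C major triad (C, E, G); D3 is not a chord tone.
It is approached by leap up from G2 and left by step down to C3.
Leap in, step out — an appoggiatura.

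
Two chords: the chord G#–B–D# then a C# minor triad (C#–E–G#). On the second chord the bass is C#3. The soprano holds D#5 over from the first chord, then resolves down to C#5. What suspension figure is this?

9–8 suspension.

At the second chord the bass is C#3. The suspended D#5 lies a ninth above the bass; after resolving down by step to C#5, the interval above the bass becomes an octave.
Suspension figures are named by those two intervals: 9–8.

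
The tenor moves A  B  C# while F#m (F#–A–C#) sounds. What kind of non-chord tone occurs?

B is a passing tone.

The harmony at that moment is F# minor triad (F#, A, C#); B is not a chord tone.
It is approached by step up from A and left by step up to C#.
Step in, step out in the same direction — a passing tone.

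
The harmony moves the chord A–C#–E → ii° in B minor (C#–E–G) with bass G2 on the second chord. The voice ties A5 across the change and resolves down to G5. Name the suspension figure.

At the second chord the bass is G2. The suspended A5 lies a ninth above the bass; after resolving down by step to G5, the interval above the bass becomes an octave.
Suspension figures are named by those two intervals: 9–8.

9–8 suspension.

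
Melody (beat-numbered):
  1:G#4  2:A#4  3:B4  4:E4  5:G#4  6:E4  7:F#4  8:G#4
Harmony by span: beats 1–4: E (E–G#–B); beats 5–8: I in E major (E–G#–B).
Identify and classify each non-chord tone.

A#4 (beat 2) — passing tone; F#4 (beat 7) — passing tone.

The harmony at that moment is E major triad (E, G#, B); A#4 is not a chord tone.
It is approached by step up from G#4 and left by step up to B4.
Step in, step out in the same direction — a passing tone.
The harmony at that moment is E major triad (E, G#, B); F#4 is not a chord tone.
It is approached by step up from E4 and left by step up to G#4.
Step in, step out in the same direction — a passing tone.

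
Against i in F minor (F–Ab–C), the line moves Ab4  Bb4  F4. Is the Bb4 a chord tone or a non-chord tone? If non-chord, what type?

Non-chord tone — an escape tone.

The harmony at that moment is F minor triad (F, Ab, C); Bb4 is not a chord tone.
It is approached by step up from Ab4 and left by leap down to F4.
Step in, leap out — an escape tone.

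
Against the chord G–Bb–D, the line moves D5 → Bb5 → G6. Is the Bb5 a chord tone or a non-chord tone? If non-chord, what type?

Chord tone (the third of G minor triad).

G minor triad contains G, Bb, D; Bb is the third, so it is a chord tone.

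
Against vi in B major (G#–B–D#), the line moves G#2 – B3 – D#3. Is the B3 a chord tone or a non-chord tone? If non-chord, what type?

G# minor triad contains G#, B, D#; B is the third, so it is a chord tone.

Chord tone (the third of G# minor triad).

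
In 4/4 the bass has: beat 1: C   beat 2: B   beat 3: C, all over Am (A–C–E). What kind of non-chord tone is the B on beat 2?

Lower neighbor tone.

The harmony at that moment is A minor triad (A, C, E); B is not a chord tone.
It is approached by step down from C and left by step up to C.
Step away and step back to the same note — a neighbor tone (lower neighbor).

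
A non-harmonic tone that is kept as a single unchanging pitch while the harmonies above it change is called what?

Approach: none. Departure: none — a single pitch is sustained while the chords change around it, passing through harmonies that do not contain it.
No melodic motion at all; the dissonance is created entirely by the moving harmonies against the stationary note — a pedal tone (pedal point).

Pedal tone.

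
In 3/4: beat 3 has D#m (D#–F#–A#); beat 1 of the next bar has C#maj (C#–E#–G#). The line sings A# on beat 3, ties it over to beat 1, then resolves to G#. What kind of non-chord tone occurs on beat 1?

Suspension.

The harmony at that moment is C# major triad (C#, E#, G#); A# is not a chord tone.
It is held over (the same pitch as the preceding A#) and left by step down to G#.
Held over from the previous chord and resolving down by step — a suspension.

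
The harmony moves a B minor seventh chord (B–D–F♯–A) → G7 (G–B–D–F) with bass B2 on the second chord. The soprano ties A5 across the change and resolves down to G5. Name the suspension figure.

At the second chord the bass is B2. The suspended A5 lies a seventh above the bass; after resolving down by step to G5, the interval above the bass becomes a sixth.
Suspension figures are named by those two intervals: 7–6.

7–6 suspension.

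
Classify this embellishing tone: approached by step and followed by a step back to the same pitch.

Neighbor tone.

Approach: by step. Departure: by step in the opposite direction, back to the starting pitch.
Stepwise on both sides but reversing to return to the same chord tone — a neighbor tone. (Had it continued onward in the same direction it would be a passing tone instead.)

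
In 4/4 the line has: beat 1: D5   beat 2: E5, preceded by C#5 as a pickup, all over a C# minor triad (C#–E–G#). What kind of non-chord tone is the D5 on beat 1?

The harmony at that moment is C# minor triad (C#, E, G#); D5 is not a chord tone.
It is approached by step up from C#5 and left by step up to E5.
Step in, step out in the same direction — a passing tone.

Passing tone.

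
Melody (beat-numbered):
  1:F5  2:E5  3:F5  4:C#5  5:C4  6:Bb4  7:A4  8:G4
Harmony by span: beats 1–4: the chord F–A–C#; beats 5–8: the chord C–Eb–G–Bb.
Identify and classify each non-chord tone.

The harmony at that moment is F augmented triad (F, A, C#); E5 is not a chord tone.
It is approached by step down from F5 and left by step up to F5.
Step away and step back to the same note — a neighbor tone (lower neighbor).
The harmony at that moment is C minor seventh chord (C, Eb, G, Bb); A4 is not a chord tone.
It is approached by step down from Bb4 and left by step down to G4.
Step in, step out in the same direction — a passing tone.

E5 (beat 2) — neighbor tone; A4 (beat 7) — passing tone.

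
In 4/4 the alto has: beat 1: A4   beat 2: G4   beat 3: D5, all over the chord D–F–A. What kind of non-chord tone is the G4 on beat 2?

Escape tone.

The harmony at that moment is D minor triad (D, F, A); G4 is not a chord tone.
It is approached by step down from A4 and left by leap up to D5.
Step in, leap out, on a weak beat — an escape tone.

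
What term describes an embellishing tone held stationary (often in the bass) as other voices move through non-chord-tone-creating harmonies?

Pedal tone.

Approach: none. Departure: none — a single pitch is sustained while the chords change around it, passing through harmonies that do not contain it.
No melodic motion at all; the dissonance is created entirely by the moving harmonies against the stationary note — a pedal tone (pedal point).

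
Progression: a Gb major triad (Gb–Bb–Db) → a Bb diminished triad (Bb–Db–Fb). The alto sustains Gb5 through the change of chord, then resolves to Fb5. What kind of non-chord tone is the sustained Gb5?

Gb5 is a suspension.

The harmony at that moment is Bb diminished triad (Bb, Db, Fb); Gb5 is not a chord tone.
It is held over (the same pitch as the preceding Gb5) and left by step down to Fb5.
Held over from the previous chord and resolving down by step — a suspension.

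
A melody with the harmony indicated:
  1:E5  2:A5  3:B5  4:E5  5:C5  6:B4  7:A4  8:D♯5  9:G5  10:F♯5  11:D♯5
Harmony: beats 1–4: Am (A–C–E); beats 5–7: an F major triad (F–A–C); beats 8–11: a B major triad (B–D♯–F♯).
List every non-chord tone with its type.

The harmony at that moment is A minor triad (A, C, E); B5 is not a chord tone.
It is approached by step up from A5 and left by leap down to E5.
Step in, leap out — an escape tone.
The harmony at that moment is F major triad (F, A, C); B4 is not a chord tone.
It is approached by step down from C5 and left by step down to A4.
Step in, step out in the same direction — a passing tone.
The harmony at that moment is B major triad (B, D♯, F♯); G5 is not a chord tone.
It is approached by leap up from D♯5 and left by step down to F♯5.
Leap in, step out — an appoggiatura.

B5 (beat 3) — escape tone; B4 (beat 6) — passing tone; G5 (beat 9) — appoggiatura.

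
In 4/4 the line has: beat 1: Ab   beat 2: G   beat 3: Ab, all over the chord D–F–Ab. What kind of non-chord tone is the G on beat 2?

Lower neighbor tone.

The harmony at that moment is D diminished triad (D, F, Ab); G is not a chord tone.
It is approached by step down from Ab and left by step up to Ab.
Step away and step back to the same note — a neighbor tone (lower neighbor).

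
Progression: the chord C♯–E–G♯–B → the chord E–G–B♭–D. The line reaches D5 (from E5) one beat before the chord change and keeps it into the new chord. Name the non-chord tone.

The harmony at that moment is C♯ minor seventh chord (C♯, E, G♯, B); D5 is not a chord tone.
It is approached by step down from E5 and then sustained as the same pitch into the next harmony.
Arriving early and becoming a chord tone when the harmony changes — an anticipation.

D5 is an anticipation.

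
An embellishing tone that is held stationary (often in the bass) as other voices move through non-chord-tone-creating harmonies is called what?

Pedal tone.

Approach: none. Departure: none — a single pitch is sustained while the chords change around it, passing through harmonies that do not contain it.
No melodic motion at all; the dissonance is created entirely by the moving harmonies against the stationary note — a pedal tone (pedal point).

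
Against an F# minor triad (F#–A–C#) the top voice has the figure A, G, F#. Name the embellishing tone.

The harmony at that moment is F# minor triad (F#, A, C#); G is not a chord tone.
It is approached by step down from A and left by step down to F#.
Step in, step out in the same direction — a passing tone.

G is a passing tone.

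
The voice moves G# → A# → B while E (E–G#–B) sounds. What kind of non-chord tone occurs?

A# is a passing tone.

The harmony at that moment is E major triad (E, G#, B); A# is not a chord tone.
It is approached by step up from G# and left by step up to B.
Step in, step out in the same direction — a passing tone.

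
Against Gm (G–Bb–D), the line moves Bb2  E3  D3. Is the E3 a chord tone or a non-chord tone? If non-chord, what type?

Non-chord tone — an appoggiatura.

The harmony at that moment is G minor triad (G, Bb, D); E3 is not a chord tone.
It is approached by leap up from Bb2 and left by step down to D3.
Leap in, step out — an appoggiatura.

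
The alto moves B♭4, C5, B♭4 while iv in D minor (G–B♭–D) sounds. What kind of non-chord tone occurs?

C5 is a neighbor tone.

The harmony at that moment is G minor triad (G, B♭, D); C5 is not a chord tone.
It is approached by step up from B♭4 and left by step down to B♭4.
Step away and step back to the same note — a neighbor tone (upper neighbor).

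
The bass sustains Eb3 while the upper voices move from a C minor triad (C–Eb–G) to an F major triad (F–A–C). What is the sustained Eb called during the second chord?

Pedal tone (pedal point).

The harmony at that moment is F major triad (F, A, C); Eb3 is not a chord tone.
It is held over (the same pitch as the preceding Eb3) and then sustained as the same pitch into the next harmony.
Sustained through a change of harmony — a pedal tone.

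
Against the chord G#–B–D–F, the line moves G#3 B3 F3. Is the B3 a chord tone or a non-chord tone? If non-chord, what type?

G# diminished seventh chord contains G#, B, D, F; B is the third, so it is a chord tone.

Chord tone (the third of G# diminished seventh chord).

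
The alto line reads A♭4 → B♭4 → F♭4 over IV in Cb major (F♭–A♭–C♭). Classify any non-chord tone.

B♭4 is an escape tone.

The harmony at that moment is F♭ major triad (F♭, A♭, C♭); B♭4 is not a chord tone.
It is approached by step up from A♭4 and left by leap down to F♭4.
Step in, leap out — an escape tone.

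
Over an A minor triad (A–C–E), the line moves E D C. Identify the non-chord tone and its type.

The harmony at that moment is A minor triad (A, C, E); D is not a chord tone.
It is approached by step down from E and left by step down to C.
Step in, step out in the same direction — a passing tone.

D is a passing tone.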